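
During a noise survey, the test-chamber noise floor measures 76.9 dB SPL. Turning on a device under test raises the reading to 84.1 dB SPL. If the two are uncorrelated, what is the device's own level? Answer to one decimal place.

83.2 dB SPL

Subtract intensities: L_src = 10·log₁₀(10^(L_total/10) − 10^(L_bg/10)).
L_src = 10·log₁₀(10^(84.1/10) − 10^(76.9/10)) = 10·log₁₀(208100000) = 83.2 dB SPL.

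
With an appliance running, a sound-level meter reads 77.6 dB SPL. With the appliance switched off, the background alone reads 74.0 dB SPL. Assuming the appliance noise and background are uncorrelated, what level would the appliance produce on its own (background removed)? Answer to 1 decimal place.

Background correction is a power subtraction:
L_src = 10·log₁₀(10^(77.6/10) − 10^(74.0/10)) = 10·log₁₀(32430000) = 75.1 dB SPL.

75.1 dB SPL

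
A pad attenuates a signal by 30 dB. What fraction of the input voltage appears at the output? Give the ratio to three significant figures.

0.0316

Voltage ratio = 10^(dB/20).
10^(-30/20) = 10^(-1.500) = 0.0316.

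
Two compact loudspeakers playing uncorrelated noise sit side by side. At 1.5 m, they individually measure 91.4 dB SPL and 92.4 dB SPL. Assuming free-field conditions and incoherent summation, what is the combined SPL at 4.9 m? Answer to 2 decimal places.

Combined at 1.5 m: 10·log₁₀(10^(91.4/10)+10^(92.4/10)) = 94.939 dB SPL.
Then apply −20·log₁₀(4.9/1.5) = -10.282 dB → 84.66 dB SPL.

84.66 dB SPL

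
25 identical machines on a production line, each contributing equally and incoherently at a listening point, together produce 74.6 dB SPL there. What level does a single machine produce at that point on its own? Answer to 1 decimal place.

25 equal incoherent sources add 10·log₁₀(25) = 13.98 dB over one source.
L_one = 74.6 − 13.98 = 60.6 dB SPL.

60.6 dB SPL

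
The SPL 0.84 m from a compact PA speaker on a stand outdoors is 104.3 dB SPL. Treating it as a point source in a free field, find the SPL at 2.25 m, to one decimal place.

95.7 dB SPL

For a point source in a free field, ΔL = −20·log₁₀(d₂/d₁).
ΔL = −20·log₁₀(2.25/0.84) = -8.56 dB, so L₂ = 104.3 + (-8.56) = 95.7 dB SPL.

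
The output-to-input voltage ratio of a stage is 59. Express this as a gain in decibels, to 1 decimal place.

35.4 dB

Voltage is an amplitude quantity, so gain = 20·log₁₀(V_out/V_in).
20·log₁₀(59) = 35.4 dB.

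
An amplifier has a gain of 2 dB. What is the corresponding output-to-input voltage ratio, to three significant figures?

Voltage ratio = 10^(dB/20).
10^(2/20) = 10^(0.1000) = 1.26.

1.26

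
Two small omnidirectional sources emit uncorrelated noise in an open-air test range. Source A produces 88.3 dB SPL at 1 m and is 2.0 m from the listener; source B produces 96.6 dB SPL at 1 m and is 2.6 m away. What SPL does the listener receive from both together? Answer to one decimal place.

89.3 dB SPL

At the listener: L_A = 88.3 − 20·log₁₀(2.0) = 82.28 dB; L_B = 96.6 − 20·log₁₀(2.6) = 88.30 dB.
Combined: 10·log₁₀(10^(82.28/10)+10^(88.30/10)) = 89.3 dB SPL.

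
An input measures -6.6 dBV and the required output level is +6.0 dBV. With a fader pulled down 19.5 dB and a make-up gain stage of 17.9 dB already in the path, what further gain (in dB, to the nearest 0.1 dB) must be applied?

14.2 dB

The required make-up gain is the shortfall in the dB sum.
G = +6.0 − (-6.6) + 19.5 − 17.9 = 14.2 dB.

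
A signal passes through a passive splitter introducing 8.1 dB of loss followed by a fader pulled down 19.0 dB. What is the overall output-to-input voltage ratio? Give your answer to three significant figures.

Net gain = (−8.1) + (−19.0) = -27.1 dB.
Voltage ratio = 10^(-27.1/20) = 0.0442.

0.0442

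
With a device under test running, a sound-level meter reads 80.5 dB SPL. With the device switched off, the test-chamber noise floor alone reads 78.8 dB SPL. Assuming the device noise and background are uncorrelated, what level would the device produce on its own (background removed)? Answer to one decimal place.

75.6 dB SPL

Background correction is a power subtraction:
L_src = 10·log₁₀(10^(80.5/10) − 10^(78.8/10)) = 10·log₁₀(36340000) = 75.6 dB SPL.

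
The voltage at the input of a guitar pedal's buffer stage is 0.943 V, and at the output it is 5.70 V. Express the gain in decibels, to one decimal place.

Voltage ratio → dB uses the 20·log₁₀ form:
20·log₁₀(5.70/0.943) = 20·log₁₀(6.045) = 15.6 dB.

15.6 dB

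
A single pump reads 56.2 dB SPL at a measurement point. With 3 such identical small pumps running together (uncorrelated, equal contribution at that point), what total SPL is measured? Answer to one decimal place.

61.0 dB SPL

3 equal incoherent sources raise the level by 10·log₁₀(3) = 4.77 dB.
L_total = 56.2 + 4.77 = 61.0 dB SPL.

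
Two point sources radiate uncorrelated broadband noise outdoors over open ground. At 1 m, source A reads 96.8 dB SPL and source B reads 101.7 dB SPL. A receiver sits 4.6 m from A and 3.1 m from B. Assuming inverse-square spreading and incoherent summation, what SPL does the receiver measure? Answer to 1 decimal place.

92.5 dB SPL

At the listener: L_A = 96.8 − 20·log₁₀(4.6) = 83.54 dB; L_B = 101.7 − 20·log₁₀(3.1) = 91.87 dB.
Combined: 10·log₁₀(10^(83.54/10)+10^(91.87/10)) = 92.5 dB SPL.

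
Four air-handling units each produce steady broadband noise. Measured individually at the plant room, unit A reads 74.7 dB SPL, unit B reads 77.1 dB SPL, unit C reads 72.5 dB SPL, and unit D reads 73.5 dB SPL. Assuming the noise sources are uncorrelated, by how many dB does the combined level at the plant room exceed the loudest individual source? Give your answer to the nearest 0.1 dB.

3.7 dB

Incoherent sources sum as intensities:
L_total = 10·log₁₀(10^(74.7/10) + 10^(77.1/10) + 10^(72.5/10) + 10^(73.5/10)) = 80.83 dB SPL.
Excess over the loudest (77.1 dB): 80.83 − 77.1 = 3.7 dB.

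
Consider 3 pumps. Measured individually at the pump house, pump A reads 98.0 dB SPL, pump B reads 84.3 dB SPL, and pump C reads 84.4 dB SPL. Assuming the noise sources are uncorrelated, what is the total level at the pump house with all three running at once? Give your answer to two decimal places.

Uncorrelated sources add in intensity (power), not in dB.
L_total = 10·log₁₀(10^(98.0/10) + 10^(84.3/10) + 10^(84.4/10)) = 10·log₁₀(6854000000) = 98.36 dB SPL.

98.36 dB SPL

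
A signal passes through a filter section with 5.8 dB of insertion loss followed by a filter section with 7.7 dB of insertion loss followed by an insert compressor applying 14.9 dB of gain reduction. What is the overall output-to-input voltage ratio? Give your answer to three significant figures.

Net gain = (−5.8) + (−7.7) + (−14.9) = -28.4 dB.
Voltage ratio = 10^(-28.4/20) = 0.0380.

0.0380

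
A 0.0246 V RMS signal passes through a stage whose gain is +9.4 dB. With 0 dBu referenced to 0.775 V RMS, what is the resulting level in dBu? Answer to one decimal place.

-20.6 dBu

Input level: 20·log₁₀(0.0246/0.775) = -29.97 dBu.
Output: -29.97 + 9.4 = -20.6 dBu.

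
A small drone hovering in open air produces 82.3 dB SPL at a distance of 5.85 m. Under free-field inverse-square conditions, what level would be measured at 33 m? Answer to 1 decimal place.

67.3 dB SPL

Inverse-square spreading gives ΔL = −20·log₁₀(d₂/d₁).
ΔL = −20·log₁₀(33/5.85) = -15.03 dB, so L₂ = 82.3 + (-15.03) = 67.3 dB SPL.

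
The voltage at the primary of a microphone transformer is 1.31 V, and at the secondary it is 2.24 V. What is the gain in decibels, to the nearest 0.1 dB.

Voltage is an amplitude quantity, so gain = 20·log₁₀(V_out/V_in).
20·log₁₀(2.24/1.31) = 20·log₁₀(1.710) = 4.7 dB.

4.7 dB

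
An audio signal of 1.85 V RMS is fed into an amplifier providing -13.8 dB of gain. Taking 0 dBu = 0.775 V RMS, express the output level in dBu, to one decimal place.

Input level: 20·log₁₀(1.85/0.775) = 7.56 dBu.
Output: 7.56 − 13.8 = -6.2 dBu.

-6.2 dBu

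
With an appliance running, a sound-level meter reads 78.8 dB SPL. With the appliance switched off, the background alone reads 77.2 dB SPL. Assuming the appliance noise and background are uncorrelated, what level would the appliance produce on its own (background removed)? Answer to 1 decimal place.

73.7 dB SPL

Remove the background by subtracting linear intensities:
L_src = 10·log₁₀(10^(78.8/10) − 10^(77.2/10)) = 10·log₁₀(23380000) = 73.7 dB SPL.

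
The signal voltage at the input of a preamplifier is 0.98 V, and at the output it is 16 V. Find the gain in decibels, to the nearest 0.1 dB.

Voltage ratio → dB uses the 20·log₁₀ form:
20·log₁₀(16/0.98) = 20·log₁₀(16.33) = 24.3 dB.

24.3 dB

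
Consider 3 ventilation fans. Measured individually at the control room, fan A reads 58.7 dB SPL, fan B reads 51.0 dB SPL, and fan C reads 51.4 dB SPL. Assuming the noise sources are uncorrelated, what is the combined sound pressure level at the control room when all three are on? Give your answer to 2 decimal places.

Incoherent sources sum as intensities:
L_total = 10·log₁₀(10^(58.7/10) + 10^(51.0/10) + 10^(51.4/10)) = 10·log₁₀(1005000) = 60.02 dB SPL.

60.02 dB SPL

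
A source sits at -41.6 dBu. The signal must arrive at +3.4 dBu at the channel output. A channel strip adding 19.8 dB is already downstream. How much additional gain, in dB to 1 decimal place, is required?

25.2 dB

The required make-up gain is the shortfall in the dB sum.
G = +3.4 − (-41.6) − 19.8 = 25.2 dB.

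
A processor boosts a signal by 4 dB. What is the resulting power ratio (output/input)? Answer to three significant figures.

2.51

Power ratio = 10^(dB/10).
10^(4/10) = 10^(0.4000) = 2.51.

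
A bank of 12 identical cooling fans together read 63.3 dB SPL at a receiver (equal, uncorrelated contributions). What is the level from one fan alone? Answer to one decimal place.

52.5 dB SPL

12 equal incoherent sources add 10·log₁₀(12) = 10.79 dB over one source.
L_one = 63.3 − 10.79 = 52.5 dB SPL.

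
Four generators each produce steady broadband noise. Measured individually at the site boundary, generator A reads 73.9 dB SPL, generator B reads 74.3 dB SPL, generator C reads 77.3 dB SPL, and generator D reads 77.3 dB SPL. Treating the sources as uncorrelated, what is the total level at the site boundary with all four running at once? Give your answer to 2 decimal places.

Incoherent sources sum as intensities:
L_total = 10·log₁₀(10^(73.9/10) + 10^(74.3/10) + 10^(77.3/10) + 10^(77.3/10)) = 10·log₁₀(158900000) = 82.01 dB SPL.

82.01 dB SPL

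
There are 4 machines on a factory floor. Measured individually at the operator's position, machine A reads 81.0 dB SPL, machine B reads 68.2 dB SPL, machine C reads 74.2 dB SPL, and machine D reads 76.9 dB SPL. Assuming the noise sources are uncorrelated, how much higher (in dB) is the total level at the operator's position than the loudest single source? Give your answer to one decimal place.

2.2 dB

Incoherent sources sum as intensities:
L_total = 10·log₁₀(10^(81.0/10) + 10^(68.2/10) + 10^(74.2/10) + 10^(76.9/10)) = 83.18 dB SPL.
Excess over the loudest (81.0 dB): 83.18 − 81.0 = 2.2 dB.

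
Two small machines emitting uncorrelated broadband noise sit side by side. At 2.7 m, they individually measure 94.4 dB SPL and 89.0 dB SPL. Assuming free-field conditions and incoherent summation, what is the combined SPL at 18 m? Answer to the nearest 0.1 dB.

79.0 dB SPL

Combined at 2.7 m: 10·log₁₀(10^(94.4/10)+10^(89.0/10)) = 95.50 dB SPL.
Then apply −20·log₁₀(18/2.7) = -16.48 dB → 79.0 dB SPL.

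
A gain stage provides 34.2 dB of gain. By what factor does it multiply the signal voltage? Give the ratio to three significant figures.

Voltage ratio = 10^(dB/20).
10^(34.2/20) = 10^(1.710) = 51.3.

51.3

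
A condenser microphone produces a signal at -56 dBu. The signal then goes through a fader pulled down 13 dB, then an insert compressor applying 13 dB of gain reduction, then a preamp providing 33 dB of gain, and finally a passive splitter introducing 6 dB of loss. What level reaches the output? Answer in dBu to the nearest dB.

Cascaded gains and losses add directly in dB.
-56 − 13 − 13 + 33 − 6 = -55 dBu.

-55 dBu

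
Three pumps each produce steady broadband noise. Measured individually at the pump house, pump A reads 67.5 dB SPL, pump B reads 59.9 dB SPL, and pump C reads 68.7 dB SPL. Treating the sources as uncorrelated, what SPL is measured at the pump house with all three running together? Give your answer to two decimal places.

71.47 dB SPL

Add the sources as powers (linear), then convert back to dB:
L_total = 10·log₁₀(10^(67.5/10) + 10^(59.9/10) + 10^(68.7/10)) = 10·log₁₀(14010000) = 71.47 dB SPL.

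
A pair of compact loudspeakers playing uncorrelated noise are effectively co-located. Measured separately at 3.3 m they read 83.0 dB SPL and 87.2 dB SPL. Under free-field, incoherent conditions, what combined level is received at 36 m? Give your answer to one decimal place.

Combined at 3.3 m: 10·log₁₀(10^(83.0/10)+10^(87.2/10)) = 88.60 dB SPL.
Then apply −20·log₁₀(36/3.3) = -20.76 dB → 67.8 dB SPL.

67.8 dB SPL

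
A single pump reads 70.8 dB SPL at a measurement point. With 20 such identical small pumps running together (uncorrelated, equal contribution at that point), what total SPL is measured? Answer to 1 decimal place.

20 equal incoherent sources raise the level by 10·log₁₀(20) = 13.01 dB.
L_total = 70.8 + 13.01 = 83.8 dB SPL.

83.8 dB SPL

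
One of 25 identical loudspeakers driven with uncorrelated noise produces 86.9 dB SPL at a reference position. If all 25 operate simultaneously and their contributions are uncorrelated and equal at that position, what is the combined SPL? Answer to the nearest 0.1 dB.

100.9 dB SPL

25 equal incoherent sources raise the level by 10·log₁₀(25) = 13.98 dB.
L_total = 86.9 + 13.98 = 100.9 dB SPL.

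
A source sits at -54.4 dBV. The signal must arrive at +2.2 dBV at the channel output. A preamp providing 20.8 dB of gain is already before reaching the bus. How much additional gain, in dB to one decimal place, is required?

35.8 dB

The required make-up gain is the shortfall in the dB sum.
G = +2.2 − (-54.4) − 20.8 = 35.8 dB.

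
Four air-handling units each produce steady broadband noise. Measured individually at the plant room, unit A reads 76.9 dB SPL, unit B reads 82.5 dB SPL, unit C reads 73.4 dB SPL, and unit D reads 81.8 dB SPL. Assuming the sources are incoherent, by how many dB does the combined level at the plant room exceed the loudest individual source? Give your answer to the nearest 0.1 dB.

Incoherent sources sum as intensities:
L_total = 10·log₁₀(10^(76.9/10) + 10^(82.5/10) + 10^(73.4/10) + 10^(81.8/10)) = 86.02 dB SPL.
Excess over the loudest (82.5 dB): 86.02 − 82.5 = 3.5 dB.

3.5 dB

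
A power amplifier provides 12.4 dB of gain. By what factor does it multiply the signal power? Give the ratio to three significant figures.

17.4

Power ratio = 10^(dB/10).
10^(12.4/10) = 10^(1.240) = 17.4.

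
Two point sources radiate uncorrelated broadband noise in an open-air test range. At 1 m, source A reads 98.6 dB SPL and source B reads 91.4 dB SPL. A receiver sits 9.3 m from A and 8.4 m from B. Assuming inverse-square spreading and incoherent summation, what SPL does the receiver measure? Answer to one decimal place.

At the listener: L_A = 98.6 − 20·log₁₀(9.3) = 79.23 dB; L_B = 91.4 − 20·log₁₀(8.4) = 72.91 dB.
Combined: 10·log₁₀(10^(79.23/10)+10^(72.91/10)) = 80.1 dB SPL.

80.1 dB SPL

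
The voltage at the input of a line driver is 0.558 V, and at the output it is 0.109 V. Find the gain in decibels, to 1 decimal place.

Voltage is an amplitude quantity, so gain = 20·log₁₀(V_out/V_in).
20·log₁₀(0.109/0.558) = 20·log₁₀(0.1953) = -14.2 dB.

-14.2 dB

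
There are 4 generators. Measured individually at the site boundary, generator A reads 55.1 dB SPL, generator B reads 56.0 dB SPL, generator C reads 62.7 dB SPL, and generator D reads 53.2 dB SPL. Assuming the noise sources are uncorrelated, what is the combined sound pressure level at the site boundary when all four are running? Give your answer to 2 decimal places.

64.46 dB SPL

Add the sources as powers (linear), then convert back to dB:
L_total = 10·log₁₀(10^(55.1/10) + 10^(56.0/10) + 10^(62.7/10) + 10^(53.2/10)) = 10·log₁₀(2793000) = 64.46 dB SPL.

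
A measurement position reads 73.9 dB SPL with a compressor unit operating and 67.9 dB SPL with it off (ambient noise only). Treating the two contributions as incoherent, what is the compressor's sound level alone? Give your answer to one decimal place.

Subtract intensities: L_src = 10·log₁₀(10^(L_total/10) − 10^(L_bg/10)).
L_src = 10·log₁₀(10^(73.9/10) − 10^(67.9/10)) = 10·log₁₀(18380000) = 72.6 dB SPL.

72.6 dB SPL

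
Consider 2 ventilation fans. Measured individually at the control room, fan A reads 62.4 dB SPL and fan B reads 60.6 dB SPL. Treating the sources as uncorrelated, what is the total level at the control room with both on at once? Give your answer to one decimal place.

Uncorrelated sources add in intensity (power), not in dB.
L_total = 10·log₁₀(10^(62.4/10) + 10^(60.6/10)) = 10·log₁₀(2886000) = 64.6 dB SPL.

64.6 dB SPL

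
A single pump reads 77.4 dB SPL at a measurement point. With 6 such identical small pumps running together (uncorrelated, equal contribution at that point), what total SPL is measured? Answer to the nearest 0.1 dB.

85.2 dB SPL

6 equal incoherent sources raise the level by 10·log₁₀(6) = 7.78 dB.
L_total = 77.4 + 7.78 = 85.2 dB SPL.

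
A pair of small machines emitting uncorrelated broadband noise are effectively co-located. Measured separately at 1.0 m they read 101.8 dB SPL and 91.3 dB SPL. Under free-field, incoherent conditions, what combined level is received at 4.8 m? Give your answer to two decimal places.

88.55 dB SPL

Combined at 1.0 m: 10·log₁₀(10^(101.8/10)+10^(91.3/10)) = 102.171 dB SPL.
Then apply −20·log₁₀(4.8/1.0) = -13.625 dB → 88.55 dB SPL.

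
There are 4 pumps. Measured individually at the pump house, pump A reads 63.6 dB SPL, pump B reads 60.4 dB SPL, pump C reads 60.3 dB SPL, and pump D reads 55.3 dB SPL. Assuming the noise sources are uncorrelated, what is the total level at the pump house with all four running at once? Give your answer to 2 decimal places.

Add the sources as powers (linear), then convert back to dB:
L_total = 10·log₁₀(10^(63.6/10) + 10^(60.4/10) + 10^(60.3/10) + 10^(55.3/10)) = 10·log₁₀(4798000) = 66.81 dB SPL.

66.81 dB SPL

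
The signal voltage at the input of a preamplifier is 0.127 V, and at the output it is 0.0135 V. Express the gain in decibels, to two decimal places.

-19.47 dB

Voltage is an amplitude quantity, so gain = 20·log₁₀(V_out/V_in).
20·log₁₀(0.0135/0.127) = 20·log₁₀(0.1063) = -19.47 dB.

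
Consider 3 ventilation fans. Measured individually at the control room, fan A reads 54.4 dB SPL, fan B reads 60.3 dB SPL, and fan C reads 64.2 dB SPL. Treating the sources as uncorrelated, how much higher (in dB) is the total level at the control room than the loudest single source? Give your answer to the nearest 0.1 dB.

1.8 dB

Add the sources as powers (linear), then convert back to dB:
L_total = 10·log₁₀(10^(54.4/10) + 10^(60.3/10) + 10^(64.2/10)) = 66.00 dB SPL.
Excess over the loudest (64.2 dB): 66.00 − 64.2 = 1.8 dB.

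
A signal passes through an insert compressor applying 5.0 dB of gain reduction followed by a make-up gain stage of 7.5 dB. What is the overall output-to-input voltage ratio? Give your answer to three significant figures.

1.33

Net gain = (−5.0) + 7.5 = 2.5 dB.
Voltage ratio = 10^(2.5/20) = 1.33.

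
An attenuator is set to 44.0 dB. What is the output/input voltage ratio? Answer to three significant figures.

0.00631

Voltage ratio = 10^(dB/20).
10^(-44.0/20) = 10^(-2.200) = 0.00631.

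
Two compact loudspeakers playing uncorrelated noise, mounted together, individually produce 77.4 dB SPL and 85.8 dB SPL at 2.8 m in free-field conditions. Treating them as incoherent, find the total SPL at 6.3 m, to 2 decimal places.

79.34 dB SPL

Combined at 2.8 m: 10·log₁₀(10^(77.4/10)+10^(85.8/10)) = 86.386 dB SPL.
Then apply −20·log₁₀(6.3/2.8) = -7.044 dB → 79.34 dB SPL.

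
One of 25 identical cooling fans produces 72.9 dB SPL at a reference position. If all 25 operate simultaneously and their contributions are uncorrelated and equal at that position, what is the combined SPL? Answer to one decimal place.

25 equal incoherent sources raise the level by 10·log₁₀(25) = 13.98 dB.
L_total = 72.9 + 13.98 = 86.9 dB SPL.

86.9 dB SPL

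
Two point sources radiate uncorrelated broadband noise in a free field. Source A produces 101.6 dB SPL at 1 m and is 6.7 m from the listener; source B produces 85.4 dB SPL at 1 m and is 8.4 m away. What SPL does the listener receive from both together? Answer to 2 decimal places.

85.14 dB SPL

At the listener: L_A = 101.6 − 20·log₁₀(6.7) = 85.079 dB; L_B = 85.4 − 20·log₁₀(8.4) = 66.914 dB.
Combined: 10·log₁₀(10^(85.079/10)+10^(66.914/10)) = 85.14 dB SPL.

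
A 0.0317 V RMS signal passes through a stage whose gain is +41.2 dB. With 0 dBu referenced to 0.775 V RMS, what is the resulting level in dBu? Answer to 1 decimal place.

Input level: 20·log₁₀(0.0317/0.775) = -27.76 dBu.
Output: -27.76 + 41.2 = +13.4 dBu.

+13.4 dBu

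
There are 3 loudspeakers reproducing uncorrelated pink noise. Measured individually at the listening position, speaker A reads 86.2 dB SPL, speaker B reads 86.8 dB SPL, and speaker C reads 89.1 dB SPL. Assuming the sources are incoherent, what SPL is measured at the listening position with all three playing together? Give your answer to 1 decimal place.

Uncorrelated sources add in intensity (power), not in dB.
L_total = 10·log₁₀(10^(86.2/10) + 10^(86.8/10) + 10^(89.1/10)) = 10·log₁₀(1708000000) = 92.3 dB SPL.

92.3 dB SPL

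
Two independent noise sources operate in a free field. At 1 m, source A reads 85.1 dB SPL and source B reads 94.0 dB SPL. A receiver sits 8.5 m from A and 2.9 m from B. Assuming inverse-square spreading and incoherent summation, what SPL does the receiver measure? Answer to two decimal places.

At the listener: L_A = 85.1 − 20·log₁₀(8.5) = 66.512 dB; L_B = 94.0 − 20·log₁₀(2.9) = 84.752 dB.
Combined: 10·log₁₀(10^(66.512/10)+10^(84.752/10)) = 84.82 dB SPL.

84.82 dB SPL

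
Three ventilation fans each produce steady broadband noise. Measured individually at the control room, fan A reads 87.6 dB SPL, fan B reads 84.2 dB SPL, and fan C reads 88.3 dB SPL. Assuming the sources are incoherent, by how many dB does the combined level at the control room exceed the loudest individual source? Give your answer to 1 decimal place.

Uncorrelated sources add in intensity (power), not in dB.
L_total = 10·log₁₀(10^(87.6/10) + 10^(84.2/10) + 10^(88.3/10)) = 91.80 dB SPL.
Excess over the loudest (88.3 dB): 91.80 − 88.3 = 3.5 dB.

3.5 dB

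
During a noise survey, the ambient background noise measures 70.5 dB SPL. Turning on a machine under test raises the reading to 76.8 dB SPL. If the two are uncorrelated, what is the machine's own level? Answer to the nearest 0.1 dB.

75.6 dB SPL

Remove the background by subtracting linear intensities:
L_src = 10·log₁₀(10^(76.8/10) − 10^(70.5/10)) = 10·log₁₀(36640000) = 75.6 dB SPL.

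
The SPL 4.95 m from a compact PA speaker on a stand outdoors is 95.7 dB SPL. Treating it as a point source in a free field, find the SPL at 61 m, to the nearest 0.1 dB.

73.9 dB SPL

Inverse-square spreading gives ΔL = −20·log₁₀(d₂/d₁).
ΔL = −20·log₁₀(61/4.95) = -21.81 dB, so L₂ = 95.7 + (-21.81) = 73.9 dB SPL.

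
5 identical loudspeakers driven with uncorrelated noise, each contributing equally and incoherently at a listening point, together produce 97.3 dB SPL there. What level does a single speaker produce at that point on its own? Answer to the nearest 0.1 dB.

5 equal incoherent sources add 10·log₁₀(5) = 6.99 dB over one source.
L_one = 97.3 − 6.99 = 90.3 dB SPL.

90.3 dB SPL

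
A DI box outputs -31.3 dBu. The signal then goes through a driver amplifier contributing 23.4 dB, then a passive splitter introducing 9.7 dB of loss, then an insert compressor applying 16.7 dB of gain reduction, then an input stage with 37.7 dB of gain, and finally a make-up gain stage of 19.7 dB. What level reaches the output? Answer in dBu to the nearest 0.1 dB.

+23.1 dBu

Cascaded gains and losses add directly in dB.
-31.3 + 23.4 − 9.7 − 16.7 + 37.7 + 19.7 = +23.1 dBu.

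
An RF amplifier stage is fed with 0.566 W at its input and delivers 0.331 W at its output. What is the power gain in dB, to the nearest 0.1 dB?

-2.3 dB

Power ratio → dB uses the 10·log₁₀ form:
10·log₁₀(0.331/0.566) = 10·log₁₀(0.5848) = -2.3 dB.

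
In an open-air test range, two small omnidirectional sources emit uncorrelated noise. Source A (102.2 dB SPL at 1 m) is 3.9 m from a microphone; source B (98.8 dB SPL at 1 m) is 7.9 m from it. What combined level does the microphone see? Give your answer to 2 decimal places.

At the listener: L_A = 102.2 − 20·log₁₀(3.9) = 90.379 dB; L_B = 98.8 − 20·log₁₀(7.9) = 80.847 dB.
Combined: 10·log₁₀(10^(90.379/10)+10^(80.847/10)) = 90.84 dB SPL.

90.84 dB SPL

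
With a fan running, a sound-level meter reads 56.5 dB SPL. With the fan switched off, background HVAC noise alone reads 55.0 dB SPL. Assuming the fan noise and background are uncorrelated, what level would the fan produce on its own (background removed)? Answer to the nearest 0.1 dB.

51.2 dB SPL

Background correction is a power subtraction:
L_src = 10·log₁₀(10^(56.5/10) − 10^(55.0/10)) = 10·log₁₀(130500) = 51.2 dB SPL.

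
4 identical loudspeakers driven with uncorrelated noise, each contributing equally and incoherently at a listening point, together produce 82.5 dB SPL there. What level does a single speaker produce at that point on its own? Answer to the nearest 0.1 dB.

76.5 dB SPL

4 equal incoherent sources add 10·log₁₀(4) = 6.02 dB over one source.
L_one = 82.5 − 6.02 = 76.5 dB SPL.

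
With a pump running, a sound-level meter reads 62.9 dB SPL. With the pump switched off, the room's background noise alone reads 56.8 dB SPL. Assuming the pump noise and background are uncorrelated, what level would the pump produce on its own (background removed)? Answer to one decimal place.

61.7 dB SPL

Subtract intensities: L_src = 10·log₁₀(10^(L_total/10) − 10^(L_bg/10)).
L_src = 10·log₁₀(10^(62.9/10) − 10^(56.8/10)) = 10·log₁₀(1471000) = 61.7 dB SPL.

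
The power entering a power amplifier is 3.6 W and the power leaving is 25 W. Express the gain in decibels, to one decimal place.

Power is a power quantity, so gain = 10·log₁₀(P_out/P_in).
10·log₁₀(25/3.6) = 10·log₁₀(6.944) = 8.4 dB.

8.4 dB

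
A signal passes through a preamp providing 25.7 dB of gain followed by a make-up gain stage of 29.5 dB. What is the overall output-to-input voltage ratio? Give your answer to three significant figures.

575

Net gain = 25.7 + 29.5 = 55.2 dB.
Voltage ratio = 10^(55.2/20) = 575.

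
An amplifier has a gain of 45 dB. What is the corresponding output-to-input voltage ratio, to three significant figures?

Voltage ratio = 10^(dB/20).
10^(45/20) = 10^(2.250) = 178.

178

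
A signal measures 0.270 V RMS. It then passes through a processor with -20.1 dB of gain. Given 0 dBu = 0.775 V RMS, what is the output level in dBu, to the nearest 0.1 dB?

Input level: 20·log₁₀(0.270/0.775) = -9.16 dBu.
Output: -9.16 − 20.1 = -29.3 dBu.

-29.3 dBu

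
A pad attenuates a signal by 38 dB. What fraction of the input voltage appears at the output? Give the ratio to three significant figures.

Voltage ratio = 10^(dB/20).
10^(-38/20) = 10^(-1.900) = 0.0126.

0.0126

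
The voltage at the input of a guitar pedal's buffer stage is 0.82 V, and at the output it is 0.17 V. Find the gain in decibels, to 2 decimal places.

Voltage is an amplitude quantity, so gain = 20·log₁₀(V_out/V_in).
20·log₁₀(0.17/0.82) = 20·log₁₀(0.2073) = -13.67 dB.

-13.67 dB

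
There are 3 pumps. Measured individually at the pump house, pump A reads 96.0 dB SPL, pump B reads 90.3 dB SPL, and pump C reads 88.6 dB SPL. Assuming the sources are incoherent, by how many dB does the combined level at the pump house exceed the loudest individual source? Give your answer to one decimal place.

Add the sources as powers (linear), then convert back to dB:
L_total = 10·log₁₀(10^(96.0/10) + 10^(90.3/10) + 10^(88.6/10)) = 97.62 dB SPL.
Excess over the loudest (96.0 dB): 97.62 − 96.0 = 1.6 dB.

1.6 dB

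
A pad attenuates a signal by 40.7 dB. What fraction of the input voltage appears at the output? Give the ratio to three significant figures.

0.00923

Voltage ratio = 10^(dB/20).
10^(-40.7/20) = 10^(-2.035) = 0.00923.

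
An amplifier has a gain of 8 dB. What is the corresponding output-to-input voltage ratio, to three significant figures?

2.51

Voltage ratio = 10^(dB/20).
10^(8/20) = 10^(0.4000) = 2.51.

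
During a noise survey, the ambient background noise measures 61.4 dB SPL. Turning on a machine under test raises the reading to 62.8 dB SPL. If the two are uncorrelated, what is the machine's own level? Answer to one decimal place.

57.2 dB SPL

Subtract intensities: L_src = 10·log₁₀(10^(L_total/10) − 10^(L_bg/10)).
L_src = 10·log₁₀(10^(62.8/10) − 10^(61.4/10)) = 10·log₁₀(525100) = 57.2 dB SPL.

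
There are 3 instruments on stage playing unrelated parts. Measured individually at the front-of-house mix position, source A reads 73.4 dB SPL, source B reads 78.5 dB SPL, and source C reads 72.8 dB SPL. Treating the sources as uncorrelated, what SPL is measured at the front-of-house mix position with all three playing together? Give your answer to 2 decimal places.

80.48 dB SPL

Add the sources as powers (linear), then convert back to dB:
L_total = 10·log₁₀(10^(73.4/10) + 10^(78.5/10) + 10^(72.8/10)) = 10·log₁₀(111700000) = 80.48 dB SPL.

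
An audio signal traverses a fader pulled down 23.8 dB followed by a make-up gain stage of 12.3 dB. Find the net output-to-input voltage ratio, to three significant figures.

Net gain = (−23.8) + 12.3 = -11.5 dB.
Voltage ratio = 10^(-11.5/20) = 0.266.

0.266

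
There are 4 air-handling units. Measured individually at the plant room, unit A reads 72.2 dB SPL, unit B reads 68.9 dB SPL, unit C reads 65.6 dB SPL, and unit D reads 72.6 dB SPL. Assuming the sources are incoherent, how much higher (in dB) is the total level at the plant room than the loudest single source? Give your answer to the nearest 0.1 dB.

Incoherent sources sum as intensities:
L_total = 10·log₁₀(10^(72.2/10) + 10^(68.9/10) + 10^(65.6/10) + 10^(72.6/10)) = 76.65 dB SPL.
Excess over the loudest (72.6 dB): 76.65 − 72.6 = 4.0 dB.

4.0 dB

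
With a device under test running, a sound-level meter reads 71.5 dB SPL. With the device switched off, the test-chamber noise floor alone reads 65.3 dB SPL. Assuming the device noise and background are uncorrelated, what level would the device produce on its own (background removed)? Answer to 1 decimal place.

70.3 dB SPL

Background correction is a power subtraction:
L_src = 10·log₁₀(10^(71.5/10) − 10^(65.3/10)) = 10·log₁₀(10740000) = 70.3 dB SPL.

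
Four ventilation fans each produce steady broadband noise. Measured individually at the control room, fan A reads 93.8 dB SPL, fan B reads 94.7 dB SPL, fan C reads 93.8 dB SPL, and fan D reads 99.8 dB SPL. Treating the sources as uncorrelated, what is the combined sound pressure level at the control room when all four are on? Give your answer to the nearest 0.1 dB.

Incoherent sources sum as intensities:
L_total = 10·log₁₀(10^(93.8/10) + 10^(94.7/10) + 10^(93.8/10) + 10^(99.8/10)) = 10·log₁₀(17299000000) = 102.4 dB SPL.

102.4 dB SPL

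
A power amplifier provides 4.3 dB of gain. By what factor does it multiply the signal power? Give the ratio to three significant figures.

Power ratio = 10^(dB/10).
10^(4.3/10) = 10^(0.4300) = 2.69.

2.69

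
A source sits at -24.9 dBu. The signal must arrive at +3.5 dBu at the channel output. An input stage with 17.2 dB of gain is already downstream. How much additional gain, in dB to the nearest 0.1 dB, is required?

11.2 dB

The required make-up gain is the shortfall in the dB sum.
G = +3.5 − (-24.9) − 17.2 = 11.2 dB.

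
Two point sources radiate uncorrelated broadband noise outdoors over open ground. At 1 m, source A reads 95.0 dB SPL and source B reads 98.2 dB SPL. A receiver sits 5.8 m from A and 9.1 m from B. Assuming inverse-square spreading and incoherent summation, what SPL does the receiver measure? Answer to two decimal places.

At the listener: L_A = 95.0 − 20·log₁₀(5.8) = 79.731 dB; L_B = 98.2 − 20·log₁₀(9.1) = 79.019 dB.
Combined: 10·log₁₀(10^(79.731/10)+10^(79.019/10)) = 82.40 dB SPL.

82.40 dB SPL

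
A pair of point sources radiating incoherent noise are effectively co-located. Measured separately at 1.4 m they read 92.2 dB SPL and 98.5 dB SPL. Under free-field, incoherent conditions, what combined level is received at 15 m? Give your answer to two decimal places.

78.82 dB SPL

Combined at 1.4 m: 10·log₁₀(10^(92.2/10)+10^(98.5/10)) = 99.415 dB SPL.
Then apply −20·log₁₀(15/1.4) = -20.599 dB → 78.82 dB SPL.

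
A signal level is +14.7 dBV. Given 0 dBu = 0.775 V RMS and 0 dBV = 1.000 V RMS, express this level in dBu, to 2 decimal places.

The offset between the scales is 20·log₁₀(0.775/1.000) = −2.214 dB.
So dBu = +14.7 + 2.214 = +16.91 dBu.

+16.91 dBu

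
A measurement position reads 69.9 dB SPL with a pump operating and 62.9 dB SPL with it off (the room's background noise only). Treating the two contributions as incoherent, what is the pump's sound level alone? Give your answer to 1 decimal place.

Subtract intensities: L_src = 10·log₁₀(10^(L_total/10) − 10^(L_bg/10)).
L_src = 10·log₁₀(10^(69.9/10) − 10^(62.9/10)) = 10·log₁₀(7823000) = 68.9 dB SPL.

68.9 dB SPL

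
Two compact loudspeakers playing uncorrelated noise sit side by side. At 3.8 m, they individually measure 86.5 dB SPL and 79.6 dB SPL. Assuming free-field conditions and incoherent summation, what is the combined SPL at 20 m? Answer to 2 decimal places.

72.88 dB SPL

Combined at 3.8 m: 10·log₁₀(10^(86.5/10)+10^(79.6/10)) = 87.307 dB SPL.
Then apply −20·log₁₀(20/3.8) = -14.425 dB → 72.88 dB SPL.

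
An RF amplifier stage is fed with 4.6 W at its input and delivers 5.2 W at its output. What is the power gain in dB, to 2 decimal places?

0.53 dB

For a power ratio, dB = 10·log₁₀(P₂/P₁).
10·log₁₀(5.2/4.6) = 10·log₁₀(1.130) = 0.53 dB.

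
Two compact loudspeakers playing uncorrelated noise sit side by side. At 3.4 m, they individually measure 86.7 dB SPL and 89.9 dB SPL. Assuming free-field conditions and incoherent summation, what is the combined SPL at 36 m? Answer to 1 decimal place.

Combined at 3.4 m: 10·log₁₀(10^(86.7/10)+10^(89.9/10)) = 91.60 dB SPL.
Then apply −20·log₁₀(36/3.4) = -20.50 dB → 71.1 dB SPL.

71.1 dB SPL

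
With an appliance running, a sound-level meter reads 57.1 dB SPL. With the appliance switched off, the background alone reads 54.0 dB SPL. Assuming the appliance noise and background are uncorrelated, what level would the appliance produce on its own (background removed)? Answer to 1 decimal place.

Background correction is a power subtraction:
L_src = 10·log₁₀(10^(57.1/10) − 10^(54.0/10)) = 10·log₁₀(261700) = 54.2 dB SPL.

54.2 dB SPL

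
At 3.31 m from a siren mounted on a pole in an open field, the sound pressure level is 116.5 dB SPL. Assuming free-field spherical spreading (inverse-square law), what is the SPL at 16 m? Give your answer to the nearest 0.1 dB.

102.8 dB SPL

Free-field point source: level drops by 20·log₁₀ of the distance ratio.
ΔL = −20·log₁₀(16/3.31) = -13.69 dB, so L₂ = 116.5 + (-13.69) = 102.8 dB SPL.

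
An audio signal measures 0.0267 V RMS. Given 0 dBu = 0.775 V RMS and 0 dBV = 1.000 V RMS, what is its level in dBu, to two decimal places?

dBu = 20·log₁₀(V / 0.775 V).
20·log₁₀(0.0267/0.775) = -29.26 dBu.

-29.26 dBu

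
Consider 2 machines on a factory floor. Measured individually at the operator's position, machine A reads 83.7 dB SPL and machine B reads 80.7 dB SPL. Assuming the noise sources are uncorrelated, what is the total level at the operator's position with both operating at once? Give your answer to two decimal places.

85.46 dB SPL

Uncorrelated sources add in intensity (power), not in dB.
L_total = 10·log₁₀(10^(83.7/10) + 10^(80.7/10)) = 10·log₁₀(351900000) = 85.46 dB SPL.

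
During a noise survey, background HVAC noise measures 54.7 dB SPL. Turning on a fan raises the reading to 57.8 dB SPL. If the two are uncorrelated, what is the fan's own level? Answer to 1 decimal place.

54.9 dB SPL

Remove the background by subtracting linear intensities:
L_src = 10·log₁₀(10^(57.8/10) − 10^(54.7/10)) = 10·log₁₀(307400) = 54.9 dB SPL.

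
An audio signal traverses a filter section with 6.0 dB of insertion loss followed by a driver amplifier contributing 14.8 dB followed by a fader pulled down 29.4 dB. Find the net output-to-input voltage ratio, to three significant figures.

0.0933

Net gain = (−6.0) + 14.8 + (−29.4) = -20.6 dB.
Voltage ratio = 10^(-20.6/20) = 0.0933.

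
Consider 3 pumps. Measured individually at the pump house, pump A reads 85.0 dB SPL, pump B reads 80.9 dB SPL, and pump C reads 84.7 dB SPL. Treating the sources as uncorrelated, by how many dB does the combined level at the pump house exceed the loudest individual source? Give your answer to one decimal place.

3.7 dB

Incoherent sources sum as intensities:
L_total = 10·log₁₀(10^(85.0/10) + 10^(80.9/10) + 10^(84.7/10)) = 88.66 dB SPL.
Excess over the loudest (85.0 dB): 88.66 − 85.0 = 3.7 dB.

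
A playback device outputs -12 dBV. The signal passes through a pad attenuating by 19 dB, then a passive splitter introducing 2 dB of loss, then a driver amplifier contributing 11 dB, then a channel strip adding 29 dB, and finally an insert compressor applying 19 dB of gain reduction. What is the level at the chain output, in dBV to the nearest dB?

-12 dBV

Gain stages sum in dB:
-12 − 19 − 2 + 11 + 29 − 19 = -12 dBV.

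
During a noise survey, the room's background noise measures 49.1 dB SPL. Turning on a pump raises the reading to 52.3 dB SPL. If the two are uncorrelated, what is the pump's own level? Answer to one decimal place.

Background correction is a power subtraction:
L_src = 10·log₁₀(10^(52.3/10) − 10^(49.1/10)) = 10·log₁₀(88540) = 49.5 dB SPL.

49.5 dB SPL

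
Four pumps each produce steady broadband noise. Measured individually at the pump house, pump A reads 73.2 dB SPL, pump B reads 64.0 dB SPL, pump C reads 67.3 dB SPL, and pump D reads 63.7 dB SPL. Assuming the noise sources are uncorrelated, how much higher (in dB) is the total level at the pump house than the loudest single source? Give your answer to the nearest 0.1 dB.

1.7 dB

Uncorrelated sources add in intensity (power), not in dB.
L_total = 10·log₁₀(10^(73.2/10) + 10^(64.0/10) + 10^(67.3/10) + 10^(63.7/10)) = 74.93 dB SPL.
Excess over the loudest (73.2 dB): 74.93 − 73.2 = 1.7 dB.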